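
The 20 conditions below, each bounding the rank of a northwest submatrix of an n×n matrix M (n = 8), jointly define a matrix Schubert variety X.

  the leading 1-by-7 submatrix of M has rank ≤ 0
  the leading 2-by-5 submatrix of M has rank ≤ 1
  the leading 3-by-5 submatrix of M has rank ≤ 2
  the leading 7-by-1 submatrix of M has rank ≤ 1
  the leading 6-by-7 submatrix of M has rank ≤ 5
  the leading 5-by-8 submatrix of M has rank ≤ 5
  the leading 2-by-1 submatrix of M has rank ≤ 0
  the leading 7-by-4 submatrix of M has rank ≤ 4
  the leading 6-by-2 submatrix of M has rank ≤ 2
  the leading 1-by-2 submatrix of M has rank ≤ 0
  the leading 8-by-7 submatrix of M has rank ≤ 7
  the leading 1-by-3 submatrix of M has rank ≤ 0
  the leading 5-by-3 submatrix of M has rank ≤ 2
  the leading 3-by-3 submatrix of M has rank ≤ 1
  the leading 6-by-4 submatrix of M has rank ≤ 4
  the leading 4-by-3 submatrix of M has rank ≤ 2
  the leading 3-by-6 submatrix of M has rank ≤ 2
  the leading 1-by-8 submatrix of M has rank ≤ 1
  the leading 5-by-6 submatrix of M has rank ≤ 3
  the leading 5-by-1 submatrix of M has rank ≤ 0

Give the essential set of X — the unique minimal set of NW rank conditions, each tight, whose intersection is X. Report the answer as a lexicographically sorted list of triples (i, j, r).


Computing R[i][j] = min implied NW-rank bound (n=8, 20 conditions):

  0 | 0 | 0 | 0 | 0 | 0 | 0 | 1
  0 | 1 | 1 | 1 | 1 | 1 | 1 | 2
  0 | 1 | 1 | 2 | 2 | 2 | 2 | 3
  0 | 1 | 2 | 3 | 3 | 3 | 3 | 4
  0 | 1 | 2 | 3 | 3 | 3 | 4 | 5
  1 | 2 | 3 | 4 | 4 | 4 | 5 | 6
  1 | 2 | 3 | 4 | 5 | 5 | 6 | 7
  1 | 2 | 3 | 4 | 5 | 6 | 7 | 8

the unique w with this rank table is (8, 2, 4, 3, 7, 1, 5, 6).

4 SE-corners of the 14-cell Rothe diagram give Ess(w):

[(1, 7, 0), (3, 3, 1), (5, 1, 0), (5, 6, 3)]


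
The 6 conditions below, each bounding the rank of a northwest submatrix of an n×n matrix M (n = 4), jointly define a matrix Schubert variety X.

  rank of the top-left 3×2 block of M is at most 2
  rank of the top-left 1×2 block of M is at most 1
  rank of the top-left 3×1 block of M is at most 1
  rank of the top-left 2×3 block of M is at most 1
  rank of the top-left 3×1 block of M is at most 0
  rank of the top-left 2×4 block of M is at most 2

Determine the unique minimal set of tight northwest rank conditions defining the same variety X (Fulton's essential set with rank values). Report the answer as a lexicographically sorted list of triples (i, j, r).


Propagating the 6 rank bounds to every northwest block:

  row 1: 0 1 1 1
  row 2: 0 1 1 2
  row 3: 0 1 2 3
  row 4: 1 2 3 4

giving w = (2, 4, 3, 1) via Δ²R.

|D(w)|=4, |Ess(w)|=2:

[(2, 3, 1), (3, 1, 0)]


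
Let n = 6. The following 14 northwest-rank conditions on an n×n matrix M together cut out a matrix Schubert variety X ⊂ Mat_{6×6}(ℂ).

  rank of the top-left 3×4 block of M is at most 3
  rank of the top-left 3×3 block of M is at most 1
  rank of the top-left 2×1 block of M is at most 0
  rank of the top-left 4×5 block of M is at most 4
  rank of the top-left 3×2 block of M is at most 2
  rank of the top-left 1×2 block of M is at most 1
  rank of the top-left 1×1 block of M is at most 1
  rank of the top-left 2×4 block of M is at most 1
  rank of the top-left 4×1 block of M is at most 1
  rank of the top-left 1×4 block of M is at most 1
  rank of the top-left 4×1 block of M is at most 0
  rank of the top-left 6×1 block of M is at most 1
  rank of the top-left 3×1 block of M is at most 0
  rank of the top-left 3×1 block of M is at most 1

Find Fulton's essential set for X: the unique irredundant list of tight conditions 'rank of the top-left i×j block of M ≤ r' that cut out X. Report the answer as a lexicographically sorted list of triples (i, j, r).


Computing R[i][j] = min implied NW-rank bound (n=6, 14 conditions):

  R[1]: 0 | 1 | 1 | 1 | 1 | 1
  R[2]: 0 | 1 | 1 | 1 | 2 | 2
  R[3]: 0 | 1 | 1 | 2 | 3 | 3
  R[4]: 0 | 1 | 2 | 3 | 4 | 4
  R[5]: 1 | 2 | 3 | 4 | 5 | 5
  R[6]: 1 | 2 | 3 | 4 | 5 | 6

second differences of R give the permutation w = (2, 5, 4, 3, 1, 6).

Fulton essential set (3 of the 7 Rothe cells):

[(2, 4, 1), (3, 3, 1), (4, 1, 0)]


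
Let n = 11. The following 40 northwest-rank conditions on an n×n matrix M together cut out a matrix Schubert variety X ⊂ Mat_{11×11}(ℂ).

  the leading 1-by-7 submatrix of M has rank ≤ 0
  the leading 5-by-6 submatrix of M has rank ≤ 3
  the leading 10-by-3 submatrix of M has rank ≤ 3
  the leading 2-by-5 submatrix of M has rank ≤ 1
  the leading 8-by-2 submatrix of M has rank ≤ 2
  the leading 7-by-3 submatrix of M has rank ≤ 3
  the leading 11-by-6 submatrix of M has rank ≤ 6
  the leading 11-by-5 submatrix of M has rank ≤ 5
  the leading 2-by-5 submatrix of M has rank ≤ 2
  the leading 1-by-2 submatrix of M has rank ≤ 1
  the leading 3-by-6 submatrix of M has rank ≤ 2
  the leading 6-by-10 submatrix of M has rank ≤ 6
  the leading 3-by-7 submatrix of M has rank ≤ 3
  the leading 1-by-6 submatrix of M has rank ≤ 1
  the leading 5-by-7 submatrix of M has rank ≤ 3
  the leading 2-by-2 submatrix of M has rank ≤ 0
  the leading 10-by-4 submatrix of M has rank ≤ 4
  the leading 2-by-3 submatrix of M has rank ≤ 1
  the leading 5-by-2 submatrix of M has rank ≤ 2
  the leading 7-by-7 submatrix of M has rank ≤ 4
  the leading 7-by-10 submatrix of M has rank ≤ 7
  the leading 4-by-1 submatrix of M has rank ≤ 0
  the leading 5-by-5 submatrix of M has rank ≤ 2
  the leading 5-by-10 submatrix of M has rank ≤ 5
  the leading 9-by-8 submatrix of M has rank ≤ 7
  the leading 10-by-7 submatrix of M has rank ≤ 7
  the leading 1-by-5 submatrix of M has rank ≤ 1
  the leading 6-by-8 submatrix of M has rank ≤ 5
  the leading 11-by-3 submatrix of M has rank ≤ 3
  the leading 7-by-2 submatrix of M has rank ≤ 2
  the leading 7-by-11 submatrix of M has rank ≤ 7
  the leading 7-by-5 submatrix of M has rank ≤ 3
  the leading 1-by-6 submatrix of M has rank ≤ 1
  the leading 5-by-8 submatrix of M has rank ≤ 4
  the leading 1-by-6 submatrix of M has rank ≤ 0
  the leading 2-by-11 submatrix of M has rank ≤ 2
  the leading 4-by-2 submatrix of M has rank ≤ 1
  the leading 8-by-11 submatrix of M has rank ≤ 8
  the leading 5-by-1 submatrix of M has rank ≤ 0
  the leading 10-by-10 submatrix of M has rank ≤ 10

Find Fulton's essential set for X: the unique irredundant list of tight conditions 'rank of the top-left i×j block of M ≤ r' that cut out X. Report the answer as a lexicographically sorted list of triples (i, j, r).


The tightest implied rank at each (i,j), from the 40 conditions:

  i=1: 0, 0, 0, 0, 0, 0, 0, 1, 1, 1, 1
  i=2: 0, 0, 1, 1, 1, 1, 1, 2, 2, 2, 2
  i=3: 0, 1, 2, 2, 2, 2, 2, 3, 3, 3, 3
  i=4: 0, 1, 2, 2, 2, 3, 3, 4, 4, 4, 4
  i=5: 0, 1, 2, 2, 2, 3, 3, 4, 5, 5, 5
  i=6: 1, 2, 3, 3, 3, 4, 4, 5, 6, 6, 6
  i=7: 1, 2, 3, 3, 3, 4, 4, 5, 6, 7, 7
  i=8: 1, 2, 3, 4, 4, 5, 5, 6, 7, 8, 8
  i=9: 1, 2, 3, 4, 5, 6, 6, 7, 8, 9, 9
  i=10: 1, 2, 3, 4, 5, 6, 7, 8, 9, 10, 10
  i=11: 1, 2, 3, 4, 5, 6, 7, 8, 9, 10, 11

giving w = (8, 3, 2, 6, 9, 1, 10, 4, 5, 7, 11) via Δ²R.

Fulton essential set (7 of the 20 Rothe cells):

[(1, 7, 0), (2, 2, 0), (5, 1, 0), (5, 5, 2), (5, 7, 3), (7, 5, 3), (7, 7, 4)]


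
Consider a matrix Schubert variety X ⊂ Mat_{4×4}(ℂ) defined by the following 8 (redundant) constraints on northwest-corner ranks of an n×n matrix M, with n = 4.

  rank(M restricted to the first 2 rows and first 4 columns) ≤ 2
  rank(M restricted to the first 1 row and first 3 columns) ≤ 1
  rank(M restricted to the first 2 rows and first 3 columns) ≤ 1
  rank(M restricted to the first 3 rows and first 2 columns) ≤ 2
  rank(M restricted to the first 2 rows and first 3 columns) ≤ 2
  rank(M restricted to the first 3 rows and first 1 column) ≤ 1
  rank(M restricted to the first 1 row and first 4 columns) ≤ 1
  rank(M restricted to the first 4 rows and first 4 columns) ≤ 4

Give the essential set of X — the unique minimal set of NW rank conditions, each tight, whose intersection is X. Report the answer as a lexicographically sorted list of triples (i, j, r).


Computing R[i][j] = min implied NW-rank bound (n=4, 8 conditions):

  R[1]: 1  1  1  1
  R[2]: 1  1  1  2
  R[3]: 1  2  2  3
  R[4]: 1  2  3  4

the unique w with this rank table is (1, 4, 2, 3).

|D(w)|=2, |Ess(w)|=1:

[(2, 3, 1)]


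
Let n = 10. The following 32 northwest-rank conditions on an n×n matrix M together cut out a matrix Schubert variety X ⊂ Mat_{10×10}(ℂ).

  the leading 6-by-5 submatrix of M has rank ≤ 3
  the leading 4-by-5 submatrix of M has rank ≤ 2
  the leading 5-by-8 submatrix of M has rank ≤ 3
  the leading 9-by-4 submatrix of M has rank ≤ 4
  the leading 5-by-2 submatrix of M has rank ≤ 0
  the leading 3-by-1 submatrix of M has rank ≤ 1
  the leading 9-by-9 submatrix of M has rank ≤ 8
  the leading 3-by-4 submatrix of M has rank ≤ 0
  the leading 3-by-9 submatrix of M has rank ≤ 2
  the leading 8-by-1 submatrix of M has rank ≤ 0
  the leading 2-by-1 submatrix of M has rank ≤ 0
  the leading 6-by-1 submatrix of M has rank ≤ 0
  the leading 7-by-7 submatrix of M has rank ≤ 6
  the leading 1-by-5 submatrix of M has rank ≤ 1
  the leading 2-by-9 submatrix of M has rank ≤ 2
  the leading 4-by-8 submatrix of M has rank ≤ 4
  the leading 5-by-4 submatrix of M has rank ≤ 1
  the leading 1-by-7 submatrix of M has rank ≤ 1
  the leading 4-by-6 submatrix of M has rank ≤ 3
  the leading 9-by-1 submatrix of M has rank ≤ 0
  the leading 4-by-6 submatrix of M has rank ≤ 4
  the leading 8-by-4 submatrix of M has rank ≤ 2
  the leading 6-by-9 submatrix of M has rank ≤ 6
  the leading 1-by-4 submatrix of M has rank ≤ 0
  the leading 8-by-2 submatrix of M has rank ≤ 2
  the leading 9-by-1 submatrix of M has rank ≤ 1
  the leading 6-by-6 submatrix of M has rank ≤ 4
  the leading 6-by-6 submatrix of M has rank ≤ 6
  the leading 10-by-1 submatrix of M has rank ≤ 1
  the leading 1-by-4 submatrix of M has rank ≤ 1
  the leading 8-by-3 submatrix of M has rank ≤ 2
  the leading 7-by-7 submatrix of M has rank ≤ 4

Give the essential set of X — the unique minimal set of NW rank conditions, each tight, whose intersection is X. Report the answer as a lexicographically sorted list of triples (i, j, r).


Rank table r_w(10×10) implied by the 32 constraints:

  i=1: 0, 0, 0, 0, 1, 1, 1, 1, 1, 1
  i=2: 0, 0, 0, 0, 1, 2, 2, 2, 2, 2
  i=3: 0, 0, 0, 0, 1, 2, 2, 2, 2, 3
  i=4: 0, 0, 1, 1, 2, 3, 3, 3, 3, 4
  i=5: 0, 0, 1, 1, 2, 3, 3, 3, 4, 5
  i=6: 0, 1, 2, 2, 3, 4, 4, 4, 5, 6
  i=7: 0, 1, 2, 2, 3, 4, 4, 5, 6, 7
  i=8: 0, 1, 2, 2, 3, 4, 5, 6, 7, 8
  i=9: 0, 1, 2, 3, 4, 5, 6, 7, 8, 9
  i=10: 1, 2, 3, 4, 5, 6, 7, 8, 9, 10

giving w = (5, 6, 10, 3, 9, 2, 8, 7, 4, 1) via Δ²R.

8 SE-corners of the 29-cell Rothe diagram give Ess(w):

[(3, 4, 0), (3, 9, 2), (5, 2, 0), (5, 4, 1), (5, 8, 3), (7, 7, 4), (8, 4, 2), (9, 1, 0)]


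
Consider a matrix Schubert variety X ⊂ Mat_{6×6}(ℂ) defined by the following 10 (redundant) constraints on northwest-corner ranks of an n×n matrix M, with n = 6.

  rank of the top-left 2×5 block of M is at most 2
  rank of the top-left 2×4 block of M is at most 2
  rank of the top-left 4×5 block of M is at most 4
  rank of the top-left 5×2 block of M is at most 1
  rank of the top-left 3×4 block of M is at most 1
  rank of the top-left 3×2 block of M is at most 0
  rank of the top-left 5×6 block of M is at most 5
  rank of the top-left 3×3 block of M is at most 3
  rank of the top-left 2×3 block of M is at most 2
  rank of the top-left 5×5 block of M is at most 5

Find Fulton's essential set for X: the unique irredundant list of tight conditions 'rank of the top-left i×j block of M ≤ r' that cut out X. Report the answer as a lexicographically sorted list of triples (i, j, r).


Reconstructing r_w from the 10 given conditions:

  R[1]: 0, 0, 1, 1, 1, 1
  R[2]: 0, 0, 1, 1, 2, 2
  R[3]: 0, 0, 1, 1, 2, 3
  R[4]: 1, 1, 2, 2, 3, 4
  R[5]: 1, 1, 2, 3, 4, 5
  R[6]: 1, 2, 3, 4, 5, 6

second differences of R give the permutation w = (3, 5, 6, 1, 4, 2).

D(w) has 9 cells with 3 SE-corners; essential set:

[(3, 2, 0), (3, 4, 1), (5, 2, 1)]


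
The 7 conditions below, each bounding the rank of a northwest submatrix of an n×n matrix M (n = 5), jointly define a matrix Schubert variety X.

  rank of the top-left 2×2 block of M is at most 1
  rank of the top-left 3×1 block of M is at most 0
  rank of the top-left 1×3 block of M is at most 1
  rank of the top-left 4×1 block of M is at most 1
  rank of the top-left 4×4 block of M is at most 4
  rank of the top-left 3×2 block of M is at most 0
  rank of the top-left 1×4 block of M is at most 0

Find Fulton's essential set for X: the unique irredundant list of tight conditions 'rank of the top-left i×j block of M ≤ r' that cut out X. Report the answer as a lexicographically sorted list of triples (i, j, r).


Rank table r_w(5×5) implied by the 7 constraints:

  0 | 0 | 0 | 0 | 1
  0 | 0 | 1 | 1 | 2
  0 | 0 | 1 | 2 | 3
  1 | 1 | 2 | 3 | 4
  1 | 2 | 3 | 4 | 5

so w = (5, 3, 4, 1, 2).

|D(w)|=8, |Ess(w)|=2:

[(1, 4, 0), (3, 2, 0)]


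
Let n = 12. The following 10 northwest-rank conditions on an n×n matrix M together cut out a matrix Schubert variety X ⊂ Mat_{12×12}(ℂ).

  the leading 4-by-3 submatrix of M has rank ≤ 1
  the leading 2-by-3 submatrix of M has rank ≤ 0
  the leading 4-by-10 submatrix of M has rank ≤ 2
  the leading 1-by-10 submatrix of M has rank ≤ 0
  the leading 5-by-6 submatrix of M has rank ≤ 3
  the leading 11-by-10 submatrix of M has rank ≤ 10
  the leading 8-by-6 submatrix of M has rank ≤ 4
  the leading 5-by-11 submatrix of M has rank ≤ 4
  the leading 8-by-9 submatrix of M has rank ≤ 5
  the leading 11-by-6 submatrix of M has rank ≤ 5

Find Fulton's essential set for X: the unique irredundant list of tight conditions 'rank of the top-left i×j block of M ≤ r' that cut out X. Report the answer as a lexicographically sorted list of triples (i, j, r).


Rank table r_w(12×12) implied by the 10 constraints:

  row 1: 0, 0, 0, 0, 0, 0, 0, 0, 0, 0, 1, 1
  row 2: 0, 0, 0, 1, 1, 1, 1, 1, 1, 1, 2, 2
  row 3: 1, 1, 1, 2, 2, 2, 2, 2, 2, 2, 3, 3
  row 4: 1, 1, 1, 2, 2, 2, 2, 2, 2, 2, 3, 4
  row 5: 1, 2, 2, 3, 3, 3, 3, 3, 3, 3, 4, 5
  row 6: 1, 2, 3, 4, 4, 4, 4, 4, 4, 4, 5, 6
  row 7: 1, 2, 3, 4, 4, 4, 5, 5, 5, 5, 6, 7
  row 8: 1, 2, 3, 4, 4, 4, 5, 5, 5, 6, 7, 8
  row 9: 1, 2, 3, 4, 5, 5, 6, 6, 6, 7, 8, 9
  row 10: 1, 2, 3, 4, 5, 5, 6, 7, 7, 8, 9, 10
  row 11: 1, 2, 3, 4, 5, 5, 6, 7, 8, 9, 10, 11
  row 12: 1, 2, 3, 4, 5, 6, 7, 8, 9, 10, 11, 12

second differences of R give the permutation w = (11, 4, 1, 12, 2, 3, 7, 10, 5, 8, 9, 6).

D(w) has 29 cells with 7 SE-corners; essential set:

[(1, 10, 0), (2, 3, 0), (4, 3, 1), (4, 10, 2), (8, 6, 4), (8, 9, 5), (11, 6, 5)]


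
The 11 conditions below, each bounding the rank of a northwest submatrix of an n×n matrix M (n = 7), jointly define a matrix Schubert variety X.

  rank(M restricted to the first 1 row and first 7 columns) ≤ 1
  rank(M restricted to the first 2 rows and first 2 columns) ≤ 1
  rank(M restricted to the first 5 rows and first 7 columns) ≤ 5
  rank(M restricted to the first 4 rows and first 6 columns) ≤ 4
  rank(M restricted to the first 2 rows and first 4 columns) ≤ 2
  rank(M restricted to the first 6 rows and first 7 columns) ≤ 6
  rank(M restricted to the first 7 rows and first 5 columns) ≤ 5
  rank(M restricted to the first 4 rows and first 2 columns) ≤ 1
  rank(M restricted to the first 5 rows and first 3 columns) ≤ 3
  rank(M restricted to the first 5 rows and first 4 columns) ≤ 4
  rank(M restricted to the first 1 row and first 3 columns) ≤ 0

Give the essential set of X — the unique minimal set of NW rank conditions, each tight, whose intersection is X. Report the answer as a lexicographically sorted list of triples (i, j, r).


Rank table r_w(7×7) implied by the 11 constraints:

  row 1: 0 0 0 1 1 1 1
  row 2: 1 1 1 2 2 2 2
  row 3: 1 1 2 3 3 3 3
  row 4: 1 1 2 3 4 4 4
  row 5: 1 2 3 4 5 5 5
  row 6: 1 2 3 4 5 6 6
  row 7: 1 2 3 4 5 6 7

the unique w with this rank table is (4, 1, 3, 5, 2, 6, 7).

2 SE-corners of the 5-cell Rothe diagram give Ess(w):

[(1, 3, 0), (4, 2, 1)]


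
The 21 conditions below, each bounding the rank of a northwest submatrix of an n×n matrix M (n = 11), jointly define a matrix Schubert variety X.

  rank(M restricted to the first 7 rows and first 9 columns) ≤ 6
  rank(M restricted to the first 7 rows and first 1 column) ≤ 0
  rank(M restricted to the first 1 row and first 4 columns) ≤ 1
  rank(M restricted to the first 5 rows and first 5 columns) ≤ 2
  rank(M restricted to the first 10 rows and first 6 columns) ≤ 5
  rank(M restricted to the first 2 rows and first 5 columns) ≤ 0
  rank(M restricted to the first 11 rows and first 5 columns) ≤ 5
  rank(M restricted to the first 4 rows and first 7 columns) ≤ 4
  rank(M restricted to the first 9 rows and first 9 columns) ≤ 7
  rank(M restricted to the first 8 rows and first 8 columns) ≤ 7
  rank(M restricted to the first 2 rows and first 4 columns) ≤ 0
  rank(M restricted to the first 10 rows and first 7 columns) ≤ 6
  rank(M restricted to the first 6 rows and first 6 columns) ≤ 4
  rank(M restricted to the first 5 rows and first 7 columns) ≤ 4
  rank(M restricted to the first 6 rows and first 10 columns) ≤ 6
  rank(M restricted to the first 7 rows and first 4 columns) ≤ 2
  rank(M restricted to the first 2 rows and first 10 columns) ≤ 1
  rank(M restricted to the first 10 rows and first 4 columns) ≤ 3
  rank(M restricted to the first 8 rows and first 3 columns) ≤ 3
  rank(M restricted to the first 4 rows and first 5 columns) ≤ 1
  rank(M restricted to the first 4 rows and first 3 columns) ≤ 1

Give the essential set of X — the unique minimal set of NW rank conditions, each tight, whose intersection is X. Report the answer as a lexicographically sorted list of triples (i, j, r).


Computing R[i][j] = min implied NW-rank bound (n=11, 21 conditions):

  0 0 0 0 0 1 1 1 1 1 1
  0 0 0 0 0 1 1 1 1 1 2
  0 1 1 1 1 2 2 2 2 2 3
  0 1 1 1 1 2 3 3 3 3 4
  0 1 2 2 2 3 4 4 4 4 5
  0 1 2 2 3 4 5 5 5 5 6
  0 1 2 2 3 4 5 6 6 6 7
  1 2 3 3 4 5 6 7 7 7 8
  1 2 3 3 4 5 6 7 7 8 9
  1 2 3 3 4 5 6 7 8 9 10
  1 2 3 4 5 6 7 8 9 10 11

second differences of R give the permutation w = (6, 11, 2, 7, 3, 5, 8, 1, 10, 9, 4).

|D(w)|=27, |Ess(w)|=7:

[(2, 5, 0), (2, 10, 1), (4, 5, 1), (7, 1, 0), (7, 4, 2), (9, 9, 7), (10, 4, 3)]


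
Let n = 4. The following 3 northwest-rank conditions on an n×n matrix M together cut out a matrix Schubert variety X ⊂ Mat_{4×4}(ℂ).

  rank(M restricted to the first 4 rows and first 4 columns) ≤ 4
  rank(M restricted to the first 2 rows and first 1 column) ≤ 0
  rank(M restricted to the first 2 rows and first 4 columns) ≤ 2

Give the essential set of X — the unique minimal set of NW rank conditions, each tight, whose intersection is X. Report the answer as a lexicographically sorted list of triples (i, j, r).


Computing R[i][j] = min implied NW-rank bound (n=4, 3 conditions):

  i=1: 0 1 1 1
  i=2: 0 1 2 2
  i=3: 1 2 3 3
  i=4: 1 2 3 4

so w = (2, 3, 1, 4).

ℓ(w)=2; the 1 essential cell (i,j,r):

[(2, 1, 0)]


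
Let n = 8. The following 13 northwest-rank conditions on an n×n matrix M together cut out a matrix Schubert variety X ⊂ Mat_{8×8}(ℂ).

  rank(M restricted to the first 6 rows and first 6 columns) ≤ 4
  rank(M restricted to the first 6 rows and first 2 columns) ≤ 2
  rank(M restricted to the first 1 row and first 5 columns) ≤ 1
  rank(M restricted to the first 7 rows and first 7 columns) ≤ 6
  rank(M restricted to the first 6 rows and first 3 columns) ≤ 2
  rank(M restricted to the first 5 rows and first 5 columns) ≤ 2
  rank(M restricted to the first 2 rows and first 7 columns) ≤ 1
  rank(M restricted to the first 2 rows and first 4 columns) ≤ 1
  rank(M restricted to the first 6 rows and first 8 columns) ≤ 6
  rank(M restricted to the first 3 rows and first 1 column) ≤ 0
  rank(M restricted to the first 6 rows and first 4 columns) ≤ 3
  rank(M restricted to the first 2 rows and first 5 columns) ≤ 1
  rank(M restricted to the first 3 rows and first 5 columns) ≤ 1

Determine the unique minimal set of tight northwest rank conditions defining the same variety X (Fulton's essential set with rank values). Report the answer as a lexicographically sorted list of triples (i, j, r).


Computing R[i][j] = min implied NW-rank bound (n=8, 13 conditions):

  0 | 1 | 1 | 1 | 1 | 1 | 1 | 1
  0 | 1 | 1 | 1 | 1 | 1 | 1 | 2
  0 | 1 | 1 | 1 | 1 | 2 | 2 | 3
  1 | 2 | 2 | 2 | 2 | 3 | 3 | 4
  1 | 2 | 2 | 2 | 2 | 3 | 4 | 5
  1 | 2 | 2 | 3 | 3 | 4 | 5 | 6
  1 | 2 | 3 | 4 | 4 | 5 | 6 | 7
  1 | 2 | 3 | 4 | 5 | 6 | 7 | 8

hence w(1..8) = (2, 8, 6, 1, 7, 4, 3, 5).

ℓ(w)=15; the 5 essential cells (i,j,r):

[(2, 7, 1), (3, 1, 0), (3, 5, 1), (5, 5, 2), (6, 3, 2)]


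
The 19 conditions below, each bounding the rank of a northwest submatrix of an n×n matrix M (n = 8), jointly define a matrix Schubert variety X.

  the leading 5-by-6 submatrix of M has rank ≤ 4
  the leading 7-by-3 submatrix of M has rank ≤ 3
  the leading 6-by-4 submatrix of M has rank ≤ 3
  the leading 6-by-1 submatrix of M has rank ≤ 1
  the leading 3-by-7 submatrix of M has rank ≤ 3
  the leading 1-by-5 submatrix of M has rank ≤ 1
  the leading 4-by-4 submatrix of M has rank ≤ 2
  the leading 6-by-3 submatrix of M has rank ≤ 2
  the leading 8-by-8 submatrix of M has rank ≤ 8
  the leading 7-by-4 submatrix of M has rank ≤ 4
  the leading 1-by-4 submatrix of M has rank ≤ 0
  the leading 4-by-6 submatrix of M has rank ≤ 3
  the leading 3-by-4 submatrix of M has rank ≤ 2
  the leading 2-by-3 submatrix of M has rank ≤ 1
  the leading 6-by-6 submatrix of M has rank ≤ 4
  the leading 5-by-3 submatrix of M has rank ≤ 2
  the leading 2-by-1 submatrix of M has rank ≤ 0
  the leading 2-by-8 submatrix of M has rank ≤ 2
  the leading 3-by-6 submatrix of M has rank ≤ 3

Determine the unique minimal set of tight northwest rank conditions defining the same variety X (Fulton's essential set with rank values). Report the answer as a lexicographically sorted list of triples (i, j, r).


Computing R[i][j] = min implied NW-rank bound (n=8, 19 conditions):

  i=1: 0 | 0 | 0 | 0 | 1 | 1 | 1 | 1
  i=2: 0 | 1 | 1 | 1 | 2 | 2 | 2 | 2
  i=3: 1 | 2 | 2 | 2 | 3 | 3 | 3 | 3
  i=4: 1 | 2 | 2 | 2 | 3 | 3 | 4 | 4
  i=5: 1 | 2 | 2 | 3 | 4 | 4 | 5 | 5
  i=6: 1 | 2 | 2 | 3 | 4 | 4 | 5 | 6
  i=7: 1 | 2 | 3 | 4 | 5 | 5 | 6 | 7
  i=8: 1 | 2 | 3 | 4 | 5 | 6 | 7 | 8

the unique w with this rank table is (5, 2, 1, 7, 4, 8, 3, 6).

D(w) has 11 cells with 6 SE-corners; essential set:

[(1, 4, 0), (2, 1, 0), (4, 4, 2), (4, 6, 3), (6, 3, 2), (6, 6, 4)]


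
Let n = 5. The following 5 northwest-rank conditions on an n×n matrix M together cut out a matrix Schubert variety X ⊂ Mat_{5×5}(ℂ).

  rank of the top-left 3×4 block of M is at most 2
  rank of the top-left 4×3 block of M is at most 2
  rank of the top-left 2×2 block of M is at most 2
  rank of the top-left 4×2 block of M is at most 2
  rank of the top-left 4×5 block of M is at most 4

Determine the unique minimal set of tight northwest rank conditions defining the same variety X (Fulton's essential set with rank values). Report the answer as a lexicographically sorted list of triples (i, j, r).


Propagating the 5 rank bounds to every northwest block:

  row 1: 1  1  1  1  1
  row 2: 1  2  2  2  2
  row 3: 1  2  2  2  3
  row 4: 1  2  2  3  4
  row 5: 1  2  3  4  5

giving w = (1, 2, 5, 4, 3) via Δ²R.

Fulton essential set (2 of the 3 Rothe cells):

[(3, 4, 2), (4, 3, 2)]


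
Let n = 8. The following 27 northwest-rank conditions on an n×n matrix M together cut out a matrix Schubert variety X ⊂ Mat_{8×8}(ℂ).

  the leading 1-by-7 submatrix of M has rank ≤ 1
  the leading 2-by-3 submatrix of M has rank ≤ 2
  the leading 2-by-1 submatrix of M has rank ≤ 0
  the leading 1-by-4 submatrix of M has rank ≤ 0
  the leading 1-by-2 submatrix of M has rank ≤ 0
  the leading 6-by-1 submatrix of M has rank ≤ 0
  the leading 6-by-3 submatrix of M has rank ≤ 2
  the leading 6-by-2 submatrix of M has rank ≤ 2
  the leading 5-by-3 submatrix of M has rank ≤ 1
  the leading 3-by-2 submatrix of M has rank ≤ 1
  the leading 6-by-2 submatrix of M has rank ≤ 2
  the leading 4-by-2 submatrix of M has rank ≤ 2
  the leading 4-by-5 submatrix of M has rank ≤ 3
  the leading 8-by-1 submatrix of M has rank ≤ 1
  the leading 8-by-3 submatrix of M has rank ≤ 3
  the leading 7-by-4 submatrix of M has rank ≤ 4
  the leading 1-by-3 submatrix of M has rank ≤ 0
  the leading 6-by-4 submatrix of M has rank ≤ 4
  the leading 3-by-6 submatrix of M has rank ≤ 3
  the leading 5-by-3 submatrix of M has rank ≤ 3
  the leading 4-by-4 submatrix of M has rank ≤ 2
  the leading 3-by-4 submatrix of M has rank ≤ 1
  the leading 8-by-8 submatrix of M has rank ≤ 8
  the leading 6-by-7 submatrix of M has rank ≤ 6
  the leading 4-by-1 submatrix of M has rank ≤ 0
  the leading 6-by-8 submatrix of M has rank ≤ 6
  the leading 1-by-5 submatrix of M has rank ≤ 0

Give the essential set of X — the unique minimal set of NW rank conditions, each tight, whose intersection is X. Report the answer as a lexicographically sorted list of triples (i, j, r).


Propagating the 27 rank bounds to every northwest block:

  row 1: 0 0 0 0 0 1 1 1
  row 2: 0 1 1 1 1 2 2 2
  row 3: 0 1 1 1 2 3 3 3
  row 4: 0 1 1 2 3 4 4 4
  row 5: 0 1 1 2 3 4 5 5
  row 6: 0 1 2 3 4 5 6 6
  row 7: 1 2 3 4 5 6 7 7
  row 8: 1 2 3 4 5 6 7 8

so w = (6, 2, 5, 4, 7, 3, 1, 8).

4 SE-corners of the 14-cell Rothe diagram give Ess(w):

[(1, 5, 0), (3, 4, 1), (5, 3, 1), (6, 1, 0)]


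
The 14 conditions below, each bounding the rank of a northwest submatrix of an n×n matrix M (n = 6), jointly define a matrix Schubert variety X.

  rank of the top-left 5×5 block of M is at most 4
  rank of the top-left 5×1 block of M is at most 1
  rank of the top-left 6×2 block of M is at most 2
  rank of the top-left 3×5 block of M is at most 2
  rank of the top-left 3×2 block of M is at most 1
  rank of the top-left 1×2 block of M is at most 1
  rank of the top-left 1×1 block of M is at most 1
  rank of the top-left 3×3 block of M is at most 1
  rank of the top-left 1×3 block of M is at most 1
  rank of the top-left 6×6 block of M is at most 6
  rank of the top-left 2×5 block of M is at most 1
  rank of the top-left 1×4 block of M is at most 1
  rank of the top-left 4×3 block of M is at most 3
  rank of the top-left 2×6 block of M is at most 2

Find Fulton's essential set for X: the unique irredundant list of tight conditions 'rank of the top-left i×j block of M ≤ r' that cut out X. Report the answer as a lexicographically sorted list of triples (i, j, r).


Reconstructing r_w from the 14 given conditions:

  i=1: 1  1  1  1  1  1
  i=2: 1  1  1  1  1  2
  i=3: 1  1  1  2  2  3
  i=4: 1  2  2  3  3  4
  i=5: 1  2  3  4  4  5
  i=6: 1  2  3  4  5  6

second differences of R give the permutation w = (1, 6, 4, 2, 3, 5).

Fulton essential set (2 of the 6 Rothe cells):

[(2, 5, 1), (3, 3, 1)]


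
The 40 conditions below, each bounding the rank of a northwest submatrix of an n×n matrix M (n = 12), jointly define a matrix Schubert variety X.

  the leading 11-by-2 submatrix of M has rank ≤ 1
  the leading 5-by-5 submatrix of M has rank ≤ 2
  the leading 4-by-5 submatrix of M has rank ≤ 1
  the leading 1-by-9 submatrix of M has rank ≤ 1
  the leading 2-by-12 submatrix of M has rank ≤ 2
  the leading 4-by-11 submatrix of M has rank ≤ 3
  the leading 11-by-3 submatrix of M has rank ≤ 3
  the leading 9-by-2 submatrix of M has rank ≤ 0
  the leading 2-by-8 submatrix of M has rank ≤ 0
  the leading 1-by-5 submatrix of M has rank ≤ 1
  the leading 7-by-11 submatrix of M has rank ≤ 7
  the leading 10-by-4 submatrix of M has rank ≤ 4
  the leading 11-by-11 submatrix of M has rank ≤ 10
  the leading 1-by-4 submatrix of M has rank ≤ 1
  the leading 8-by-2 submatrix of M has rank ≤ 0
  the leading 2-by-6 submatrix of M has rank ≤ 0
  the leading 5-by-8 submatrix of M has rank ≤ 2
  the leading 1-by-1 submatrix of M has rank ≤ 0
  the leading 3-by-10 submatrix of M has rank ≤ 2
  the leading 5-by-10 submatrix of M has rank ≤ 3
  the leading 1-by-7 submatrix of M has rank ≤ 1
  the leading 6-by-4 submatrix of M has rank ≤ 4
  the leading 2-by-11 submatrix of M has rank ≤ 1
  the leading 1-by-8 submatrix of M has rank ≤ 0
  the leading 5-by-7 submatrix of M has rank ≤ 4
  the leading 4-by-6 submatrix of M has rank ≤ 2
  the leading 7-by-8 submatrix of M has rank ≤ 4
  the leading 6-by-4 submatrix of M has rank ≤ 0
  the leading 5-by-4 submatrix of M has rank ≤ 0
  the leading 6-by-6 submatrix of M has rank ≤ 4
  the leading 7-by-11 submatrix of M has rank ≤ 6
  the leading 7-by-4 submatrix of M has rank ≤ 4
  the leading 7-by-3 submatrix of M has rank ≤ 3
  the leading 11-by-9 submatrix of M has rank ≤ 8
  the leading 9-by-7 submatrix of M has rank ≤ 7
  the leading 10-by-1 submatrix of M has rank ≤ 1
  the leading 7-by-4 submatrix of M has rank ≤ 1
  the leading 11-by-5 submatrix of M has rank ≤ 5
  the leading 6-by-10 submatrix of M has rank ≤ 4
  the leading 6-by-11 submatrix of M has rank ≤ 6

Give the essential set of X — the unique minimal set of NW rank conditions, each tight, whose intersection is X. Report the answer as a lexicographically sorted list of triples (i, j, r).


The tightest implied rank at each (i,j), from the 40 conditions:

  row 1: 0  0  0  0  0  0  0  0  1  1  1  1
  row 2: 0  0  0  0  0  0  0  0  1  1  1  2
  row 3: 0  0  0  0  1  1  1  1  2  2  2  3
  row 4: 0  0  0  0  1  2  2  2  3  3  3  4
  row 5: 0  0  0  0  1  2  2  2  3  3  4  5
  row 6: 0  0  0  0  1  2  3  3  4  4  5  6
  row 7: 0  0  1  1  2  3  4  4  5  5  6  7
  row 8: 0  0  1  2  3  4  5  5  6  6  7  8
  row 9: 0  0  1  2  3  4  5  6  7  7  8  9
  row 10: 1  1  2  3  4  5  6  7  8  8  9  10
  row 11: 1  1  2  3  4  5  6  7  8  9  10  11
  row 12: 1  2  3  4  5  6  7  8  9  10  11  12

hence w(1..12) = (9, 12, 5, 6, 11, 7, 3, 4, 8, 1, 10, 2).

D(w) has 44 cells with 7 SE-corners; essential set:

[(2, 8, 0), (2, 11, 1), (5, 8, 2), (5, 10, 3), (6, 4, 0), (9, 2, 0), (11, 2, 1)]


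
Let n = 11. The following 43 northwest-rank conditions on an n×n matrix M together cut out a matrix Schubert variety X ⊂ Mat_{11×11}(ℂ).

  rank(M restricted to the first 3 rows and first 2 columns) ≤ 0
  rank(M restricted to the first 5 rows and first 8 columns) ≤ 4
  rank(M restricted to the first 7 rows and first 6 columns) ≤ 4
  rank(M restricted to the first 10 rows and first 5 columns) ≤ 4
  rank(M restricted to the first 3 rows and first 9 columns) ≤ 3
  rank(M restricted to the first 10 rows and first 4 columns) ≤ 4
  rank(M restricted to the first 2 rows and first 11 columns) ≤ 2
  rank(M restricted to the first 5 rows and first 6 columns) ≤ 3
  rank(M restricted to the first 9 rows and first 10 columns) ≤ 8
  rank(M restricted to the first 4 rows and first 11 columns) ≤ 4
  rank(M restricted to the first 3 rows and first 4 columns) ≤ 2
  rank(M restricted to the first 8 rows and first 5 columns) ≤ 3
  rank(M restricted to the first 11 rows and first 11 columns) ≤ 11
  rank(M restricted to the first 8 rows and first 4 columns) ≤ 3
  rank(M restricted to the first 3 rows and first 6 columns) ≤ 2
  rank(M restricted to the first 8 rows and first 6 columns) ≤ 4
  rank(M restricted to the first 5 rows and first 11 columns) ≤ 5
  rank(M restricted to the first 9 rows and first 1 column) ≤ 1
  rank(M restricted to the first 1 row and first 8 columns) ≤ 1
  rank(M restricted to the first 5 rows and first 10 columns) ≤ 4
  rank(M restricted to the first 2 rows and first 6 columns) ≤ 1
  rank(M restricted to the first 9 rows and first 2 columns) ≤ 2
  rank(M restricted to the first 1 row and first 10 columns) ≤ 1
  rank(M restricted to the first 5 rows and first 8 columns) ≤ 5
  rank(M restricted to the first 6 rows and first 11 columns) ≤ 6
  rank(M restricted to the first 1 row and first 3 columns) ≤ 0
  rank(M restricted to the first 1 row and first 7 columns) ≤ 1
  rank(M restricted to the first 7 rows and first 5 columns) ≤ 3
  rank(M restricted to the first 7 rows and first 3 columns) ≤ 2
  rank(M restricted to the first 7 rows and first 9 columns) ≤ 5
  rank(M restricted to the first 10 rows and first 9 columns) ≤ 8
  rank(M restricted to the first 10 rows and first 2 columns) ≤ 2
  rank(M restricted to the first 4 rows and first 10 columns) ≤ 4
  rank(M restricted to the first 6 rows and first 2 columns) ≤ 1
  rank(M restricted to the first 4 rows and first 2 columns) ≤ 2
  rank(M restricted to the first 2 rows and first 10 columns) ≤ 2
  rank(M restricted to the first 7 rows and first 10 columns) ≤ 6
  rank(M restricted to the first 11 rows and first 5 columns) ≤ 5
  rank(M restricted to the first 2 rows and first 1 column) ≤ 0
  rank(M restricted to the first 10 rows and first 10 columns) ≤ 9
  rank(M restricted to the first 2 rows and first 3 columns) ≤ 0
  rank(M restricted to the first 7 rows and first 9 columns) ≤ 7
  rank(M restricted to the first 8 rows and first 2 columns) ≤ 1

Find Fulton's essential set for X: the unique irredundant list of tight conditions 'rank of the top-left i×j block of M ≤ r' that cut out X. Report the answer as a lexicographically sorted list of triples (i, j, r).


Propagating the 43 rank bounds to every northwest block:

  row 1: 0, 0, 0, 1, 1, 1, 1, 1, 1, 1, 1
  row 2: 0, 0, 0, 1, 1, 1, 2, 2, 2, 2, 2
  row 3: 0, 0, 1, 2, 2, 2, 3, 3, 3, 3, 3
  row 4: 1, 1, 2, 3, 3, 3, 4, 4, 4, 4, 4
  row 5: 1, 1, 2, 3, 3, 3, 4, 4, 4, 4, 5
  row 6: 1, 1, 2, 3, 3, 4, 5, 5, 5, 5, 6
  row 7: 1, 1, 2, 3, 3, 4, 5, 5, 5, 6, 7
  row 8: 1, 1, 2, 3, 3, 4, 5, 6, 6, 7, 8
  row 9: 1, 2, 3, 4, 4, 5, 6, 7, 7, 8, 9
  row 10: 1, 2, 3, 4, 4, 5, 6, 7, 8, 9, 10
  row 11: 1, 2, 3, 4, 5, 6, 7, 8, 9, 10, 11

giving w = (4, 7, 3, 1, 11, 6, 10, 8, 2, 9, 5) via Δ²R.

9 SE-corners of the 25-cell Rothe diagram give Ess(w):

[(2, 3, 0), (2, 6, 1), (3, 2, 0), (5, 6, 3), (5, 10, 4), (7, 9, 5), (8, 2, 1), (8, 5, 3), (10, 5, 4)]


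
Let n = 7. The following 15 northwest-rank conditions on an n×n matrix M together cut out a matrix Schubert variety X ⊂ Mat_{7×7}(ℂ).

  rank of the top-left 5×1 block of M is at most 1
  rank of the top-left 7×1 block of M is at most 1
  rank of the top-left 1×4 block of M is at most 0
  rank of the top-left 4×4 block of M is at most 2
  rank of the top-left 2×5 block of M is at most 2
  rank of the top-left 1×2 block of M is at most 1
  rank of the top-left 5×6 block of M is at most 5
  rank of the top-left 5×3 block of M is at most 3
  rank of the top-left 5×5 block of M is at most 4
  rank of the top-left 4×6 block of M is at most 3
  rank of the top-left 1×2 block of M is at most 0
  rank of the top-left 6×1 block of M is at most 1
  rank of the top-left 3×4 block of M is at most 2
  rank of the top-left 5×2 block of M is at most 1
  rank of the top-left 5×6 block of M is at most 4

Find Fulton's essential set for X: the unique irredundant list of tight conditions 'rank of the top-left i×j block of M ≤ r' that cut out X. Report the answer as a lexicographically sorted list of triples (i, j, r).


Recovering R(i,j) via the rank-extension bound from the 15 conditions:

  R[1]: 0 0 0 0 1 1 1
  R[2]: 1 1 1 1 2 2 2
  R[3]: 1 1 2 2 3 3 3
  R[4]: 1 1 2 2 3 3 4
  R[5]: 1 1 2 3 4 4 5
  R[6]: 1 2 3 4 5 5 6
  R[7]: 1 2 3 4 5 6 7

reading off 1-entries of Δ²R: w = (5, 1, 3, 7, 4, 2, 6).

4 SE-corners of the 9-cell Rothe diagram give Ess(w):

[(1, 4, 0), (4, 4, 2), (4, 6, 3), (5, 2, 1)]


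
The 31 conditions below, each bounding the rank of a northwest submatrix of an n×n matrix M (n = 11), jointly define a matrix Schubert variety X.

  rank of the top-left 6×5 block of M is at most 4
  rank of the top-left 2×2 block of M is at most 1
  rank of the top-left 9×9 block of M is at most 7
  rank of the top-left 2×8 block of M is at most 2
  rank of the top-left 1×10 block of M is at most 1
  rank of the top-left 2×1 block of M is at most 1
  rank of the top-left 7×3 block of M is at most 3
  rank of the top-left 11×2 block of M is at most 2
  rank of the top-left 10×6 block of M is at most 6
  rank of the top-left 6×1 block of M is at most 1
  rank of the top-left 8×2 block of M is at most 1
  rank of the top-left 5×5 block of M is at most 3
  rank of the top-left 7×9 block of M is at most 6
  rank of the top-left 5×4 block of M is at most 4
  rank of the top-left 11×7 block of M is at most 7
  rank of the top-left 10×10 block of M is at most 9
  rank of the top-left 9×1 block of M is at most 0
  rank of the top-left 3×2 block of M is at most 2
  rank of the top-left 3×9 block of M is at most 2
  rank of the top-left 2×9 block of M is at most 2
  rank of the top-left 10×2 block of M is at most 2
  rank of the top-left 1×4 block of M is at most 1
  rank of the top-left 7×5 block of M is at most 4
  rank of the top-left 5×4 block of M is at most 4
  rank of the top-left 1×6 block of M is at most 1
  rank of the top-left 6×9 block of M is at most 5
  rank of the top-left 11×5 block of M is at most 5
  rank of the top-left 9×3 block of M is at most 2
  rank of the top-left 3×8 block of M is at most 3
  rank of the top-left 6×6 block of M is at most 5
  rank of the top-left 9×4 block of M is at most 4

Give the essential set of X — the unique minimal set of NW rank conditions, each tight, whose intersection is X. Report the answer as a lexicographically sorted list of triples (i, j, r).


Propagating the 31 rank bounds to every northwest block:

  row 1: 0 | 1 | 1 | 1 | 1 | 1 | 1 | 1 | 1 | 1 | 1
  row 2: 0 | 1 | 2 | 2 | 2 | 2 | 2 | 2 | 2 | 2 | 2
  row 3: 0 | 1 | 2 | 2 | 2 | 2 | 2 | 2 | 2 | 3 | 3
  row 4: 0 | 1 | 2 | 3 | 3 | 3 | 3 | 3 | 3 | 4 | 4
  row 5: 0 | 1 | 2 | 3 | 3 | 4 | 4 | 4 | 4 | 5 | 5
  row 6: 0 | 1 | 2 | 3 | 4 | 5 | 5 | 5 | 5 | 6 | 6
  row 7: 0 | 1 | 2 | 3 | 4 | 5 | 6 | 6 | 6 | 7 | 7
  row 8: 0 | 1 | 2 | 3 | 4 | 5 | 6 | 7 | 7 | 8 | 8
  row 9: 0 | 1 | 2 | 3 | 4 | 5 | 6 | 7 | 7 | 8 | 9
  row 10: 1 | 2 | 3 | 4 | 5 | 6 | 7 | 8 | 8 | 9 | 10
  row 11: 1 | 2 | 3 | 4 | 5 | 6 | 7 | 8 | 9 | 10 | 11

the unique w with this rank table is (2, 3, 10, 4, 6, 5, 7, 8, 11, 1, 9).

Rothe diagram D(w) (17 cells), 4 SE-corners (essential conditions):

[(3, 9, 2), (5, 5, 3), (9, 1, 0), (9, 9, 7)]


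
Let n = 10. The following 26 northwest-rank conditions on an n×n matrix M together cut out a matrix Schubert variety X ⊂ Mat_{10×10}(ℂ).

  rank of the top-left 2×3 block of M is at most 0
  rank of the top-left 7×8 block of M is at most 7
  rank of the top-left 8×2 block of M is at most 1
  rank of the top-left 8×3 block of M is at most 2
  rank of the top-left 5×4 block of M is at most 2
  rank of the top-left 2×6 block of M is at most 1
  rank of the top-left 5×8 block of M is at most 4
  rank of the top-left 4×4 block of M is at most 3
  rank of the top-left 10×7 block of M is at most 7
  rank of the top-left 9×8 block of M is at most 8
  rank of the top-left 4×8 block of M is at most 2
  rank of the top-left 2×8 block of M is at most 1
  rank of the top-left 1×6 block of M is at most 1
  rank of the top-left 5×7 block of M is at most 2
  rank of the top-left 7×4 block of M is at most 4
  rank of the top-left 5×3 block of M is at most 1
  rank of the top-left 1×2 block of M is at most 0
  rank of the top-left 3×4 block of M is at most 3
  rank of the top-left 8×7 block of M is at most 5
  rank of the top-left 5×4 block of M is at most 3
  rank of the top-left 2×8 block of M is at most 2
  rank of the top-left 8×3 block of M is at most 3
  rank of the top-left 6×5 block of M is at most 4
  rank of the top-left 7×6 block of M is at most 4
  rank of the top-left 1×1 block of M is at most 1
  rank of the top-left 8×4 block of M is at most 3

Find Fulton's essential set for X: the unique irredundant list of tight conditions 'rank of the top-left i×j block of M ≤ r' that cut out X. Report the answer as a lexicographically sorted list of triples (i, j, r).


Propagating the 26 rank bounds to every northwest block:

  R[1]: 0 0 0 1 1 1 1 1 1 1
  R[2]: 0 0 0 1 1 1 1 1 2 2
  R[3]: 1 1 1 2 2 2 2 2 3 3
  R[4]: 1 1 1 2 2 2 2 2 3 4
  R[5]: 1 1 1 2 2 2 2 3 4 5
  R[6]: 1 1 2 3 3 3 3 4 5 6
  R[7]: 1 1 2 3 4 4 4 5 6 7
  R[8]: 1 1 2 3 4 5 5 6 7 8
  R[9]: 1 2 3 4 5 6 6 7 8 9
  R[10]: 1 2 3 4 5 6 7 8 9 10

giving w = (4, 9, 1, 10, 8, 3, 5, 6, 2, 7) via Δ²R.

Fulton essential set (6 of the 24 Rothe cells):

[(2, 3, 0), (2, 8, 1), (4, 8, 2), (5, 3, 1), (5, 7, 2), (8, 2, 1)]
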